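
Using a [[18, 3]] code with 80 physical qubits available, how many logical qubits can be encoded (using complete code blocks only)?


Each code block uses 18 physical qubits for 3 logical qubit(s).
Number of complete blocks = floor(80 / 18) = 4
Logical qubits = 4 * 3
= 12

12


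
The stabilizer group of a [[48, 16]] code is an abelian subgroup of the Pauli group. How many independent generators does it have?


For an [[n,k]] stabilizer code:
Number of stabilizer generators = n - k
= 48 - 16
= 32

32


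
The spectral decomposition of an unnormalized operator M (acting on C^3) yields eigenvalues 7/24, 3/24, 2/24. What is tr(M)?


tr(M) = sum of eigenvalues
= 7/24 + 3/24 + 2/24
= 12/24
= 0.5000

0.5000


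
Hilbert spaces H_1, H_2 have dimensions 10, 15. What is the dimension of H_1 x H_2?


dim(H_1 x H_2) = 10 * 15
= 150

150


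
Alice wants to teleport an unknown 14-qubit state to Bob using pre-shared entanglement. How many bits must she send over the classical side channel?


Quantum teleportation requires 2 classical bits per qubit teleported.
14 qubit(s) -> 2 * 14 = 28 classical bits

28


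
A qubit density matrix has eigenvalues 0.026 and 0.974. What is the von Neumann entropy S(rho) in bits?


S = -p*log2(p) - (1-p)*log2(1-p)
p = 0.0260, 1-p = 0.9740
= -0.0260 * log2(0.0260) - 0.9740 * log2(0.9740)
= -(-0.1369) - (-0.0370)
= 0.1739

0.1739


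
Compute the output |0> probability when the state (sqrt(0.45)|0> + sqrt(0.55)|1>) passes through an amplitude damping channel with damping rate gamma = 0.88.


For amplitude damping with parameter gamma on state sqrt(a)|0> + sqrt(b)|1>:
alpha^2 = 0.45, beta^2 = 0.55
P(|0>) = alpha^2 + gamma * beta^2
= 0.45 + 0.88 * 0.55
= 0.45 + 0.4840
= 0.9340

0.9340


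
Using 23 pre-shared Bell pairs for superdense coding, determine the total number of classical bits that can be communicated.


Superdense coding allows 2 classical bits per shared entangled pair.
23 pair(s) -> 2 * 23 = 46 classical bits

46


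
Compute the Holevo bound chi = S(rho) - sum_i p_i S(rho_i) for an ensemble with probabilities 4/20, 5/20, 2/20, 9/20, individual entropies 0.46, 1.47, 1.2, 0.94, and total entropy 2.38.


chi = S(rho) - sum_i p_i * S(rho_i)
Weighted entropy = 4/20 * 0.46 + 5/20 * 1.47 + 2/20 * 1.2 + 9/20 * 0.94
= 1.0025
chi = 2.38 - 1.0025
= 1.3775

1.3775


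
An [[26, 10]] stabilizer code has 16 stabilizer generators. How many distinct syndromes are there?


Each stabilizer generator gives a binary (+1 or -1) measurement outcome.
With 16 independent generators:
Total syndromes = 2^16
= 65536

65536


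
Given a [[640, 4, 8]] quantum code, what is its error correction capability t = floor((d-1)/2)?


Code parameters: [[640, 4, 8]], distance d = 8.
Number of correctable errors = floor((d-1)/2)
= floor((8 - 1)/2)
= floor(7/2)
= 3

3


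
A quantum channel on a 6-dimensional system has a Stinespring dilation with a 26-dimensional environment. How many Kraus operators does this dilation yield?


Tracing out the environment in an orthonormal basis {|i>_E} gives Kraus operators K_i = <i|_E U |0>_E.
Number of Kraus operators = dim(H_env) = d_env
= 26

26


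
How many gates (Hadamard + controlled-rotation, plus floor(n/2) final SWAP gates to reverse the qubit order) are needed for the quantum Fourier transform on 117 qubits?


Hadamard gates: 117
Controlled rotations: n*(n-1)/2 = 117*116/2 = 6786
SWAP gates: floor(n/2) = floor(117/2) = 58
Total = 117 + 6786 + 58
= 6961

6961


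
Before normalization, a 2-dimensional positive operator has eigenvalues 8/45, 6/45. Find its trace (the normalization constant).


tr(M) = sum of eigenvalues
= 8/45 + 6/45
= 14/45
= 0.3111

0.3111


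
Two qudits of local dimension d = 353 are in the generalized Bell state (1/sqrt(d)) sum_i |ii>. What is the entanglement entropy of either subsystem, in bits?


For a maximally entangled state in d x d:
S = log2(d) = log2(353)
= 8.4635

8.4635


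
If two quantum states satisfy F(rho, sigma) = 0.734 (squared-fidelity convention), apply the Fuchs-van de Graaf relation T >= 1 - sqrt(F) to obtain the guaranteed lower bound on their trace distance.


Fuchs-van de Graaf (squared-fidelity convention): 1 - sqrt(F) <= T <= sqrt(1 - F).
Lower bound: T >= 1 - sqrt(F)
sqrt(F) = sqrt(0.734) = 0.8567
T >= 1 - 0.8567
T >= 0.1433

0.1433


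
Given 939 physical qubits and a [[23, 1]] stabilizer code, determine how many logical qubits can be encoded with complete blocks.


Each code block uses 23 physical qubits for 1 logical qubit(s).
Number of complete blocks = floor(939 / 23) = 40
Logical qubits = 40 * 1
= 40

40


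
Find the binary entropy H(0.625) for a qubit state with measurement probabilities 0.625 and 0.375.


S = -p*log2(p) - (1-p)*log2(1-p)
p = 0.6250, 1-p = 0.3750
= -0.6250 * log2(0.6250) - 0.3750 * log2(0.3750)
= -(-0.4238) - (-0.5306)
= 0.9544

0.9544


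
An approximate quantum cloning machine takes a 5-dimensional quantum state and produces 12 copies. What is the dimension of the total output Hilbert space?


Output space = H^(tensor 12) where dim(H) = 5
dim = 5^12
= 25 (after 2 factors)
= 125 (after 3 factors)
= 625 (after 4 factors)
= 3125 (after 5 factors)
= 15625 (after 6 factors)
= 78125 (after 7 factors)
= 390625 (after 8 factors)
= 1953125 (after 9 factors)
= 9765625 (after 10 factors)
= 48828125 (after 11 factors)
= 244140625 (after 12 factors)
= 244140625

244140625


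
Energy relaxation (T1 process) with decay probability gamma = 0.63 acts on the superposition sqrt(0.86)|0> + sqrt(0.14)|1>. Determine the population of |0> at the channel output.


For amplitude damping with parameter gamma on state sqrt(a)|0> + sqrt(b)|1>:
alpha^2 = 0.86, beta^2 = 0.14
P(|0>) = alpha^2 + gamma * beta^2
= 0.86 + 0.63 * 0.14
= 0.86 + 0.0882
= 0.9482

0.9482


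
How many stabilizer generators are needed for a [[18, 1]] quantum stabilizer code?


For an [[n,k]] stabilizer code:
Number of stabilizer generators = n - k
= 18 - 1
= 17

17


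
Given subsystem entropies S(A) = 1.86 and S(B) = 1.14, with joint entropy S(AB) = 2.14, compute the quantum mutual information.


I(A:B) = S(A) + S(B) - S(AB)
= 1.86 + 1.14 - 2.14
= 0.8600

0.8600


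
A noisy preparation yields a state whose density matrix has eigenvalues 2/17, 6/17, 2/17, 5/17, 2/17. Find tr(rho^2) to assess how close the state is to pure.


tr(rho^2) = sum of eigenvalues squared
= (2/17)^2 + (6/17)^2 + (2/17)^2 + (5/17)^2 + (2/17)^2
= (4 + 36 + 4 + 25 + 4) / 289
= 73/289
= 0.2526

0.2526


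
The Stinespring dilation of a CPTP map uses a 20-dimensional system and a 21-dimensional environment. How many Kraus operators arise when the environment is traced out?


Tracing out the environment in an orthonormal basis {|i>_E} gives Kraus operators K_i = <i|_E U |0>_E.
Number of Kraus operators = dim(H_env) = d_env
= 21

21


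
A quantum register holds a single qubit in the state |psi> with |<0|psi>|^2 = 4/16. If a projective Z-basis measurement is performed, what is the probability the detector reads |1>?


|alpha|^2 = 4/16 = 0.2500
|beta|^2 = 1 - 4/16 = 12/16 = 0.7500
P(|1>) = |beta|^2 = 0.7500

0.7500


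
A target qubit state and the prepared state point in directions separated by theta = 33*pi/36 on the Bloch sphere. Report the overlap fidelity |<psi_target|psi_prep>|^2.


For states separated by angle theta on Bloch sphere:
F = cos^2(theta/2)
theta = 33*pi/36 = 2.8798
theta/2 = 1.4399
cos(theta/2) = 0.1305
F = 0.0170

0.0170


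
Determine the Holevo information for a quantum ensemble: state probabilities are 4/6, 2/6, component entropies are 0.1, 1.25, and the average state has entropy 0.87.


chi = S(rho) - sum_i p_i * S(rho_i)
Weighted entropy = 4/6 * 0.1 + 2/6 * 1.25
= 0.4833
chi = 0.87 - 0.4833
= 0.3867

0.3867


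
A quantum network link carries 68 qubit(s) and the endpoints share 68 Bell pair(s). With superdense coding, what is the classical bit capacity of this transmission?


Superdense coding allows 2 classical bits per shared entangled pair.
68 pair(s) -> 2 * 68 = 136 classical bits

136


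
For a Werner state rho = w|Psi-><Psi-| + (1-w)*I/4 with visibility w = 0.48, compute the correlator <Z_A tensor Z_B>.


|Psi-> = (|01> - |10>)/sqrt(2)
For the pure Bell state, <Z_A Z_B> = -1 (Bell-state Pauli correlator).
The maximally-mixed part I/4 has tr(I/4 * P tensor P) = 0 for any traceless Pauli P.
So <Z_A Z_B>_rho = w * (-1) + (1 - w) * 0
= 0.48 * (-1)
= -0.4800

-0.4800


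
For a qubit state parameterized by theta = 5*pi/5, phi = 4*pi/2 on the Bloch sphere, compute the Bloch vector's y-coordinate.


theta = 3.1416, phi = 6.2832
r_y = sin(theta)*sin(phi) = 0.0000 * 0.0000
r_y = 0.0000

0.0000


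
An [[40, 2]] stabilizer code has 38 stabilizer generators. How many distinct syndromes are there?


Each stabilizer generator gives a binary (+1 or -1) measurement outcome.
With 38 independent generators:
Total syndromes = 2^38
= 274877906944

274877906944


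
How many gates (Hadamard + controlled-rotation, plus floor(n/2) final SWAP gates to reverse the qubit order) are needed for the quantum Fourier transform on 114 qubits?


Hadamard gates: 114
Controlled rotations: n*(n-1)/2 = 114*113/2 = 6441
SWAP gates: floor(n/2) = floor(114/2) = 57
Total = 114 + 6441 + 57
= 6612

6612


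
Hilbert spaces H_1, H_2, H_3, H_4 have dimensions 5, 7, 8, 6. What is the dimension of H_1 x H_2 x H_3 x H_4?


dim(H_1 x H_2 x H_3 x H_4) = 5 * 7 * 8 * 6
= 35 * 8 * 6
= 280 * 6
= 1680

1680


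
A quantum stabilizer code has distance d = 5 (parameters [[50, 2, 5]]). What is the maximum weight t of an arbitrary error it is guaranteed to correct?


Code parameters: [[50, 2, 5]], distance d = 5.
Number of correctable errors = floor((d-1)/2)
= floor((5 - 1)/2)
= floor(4/2)
= 2

2


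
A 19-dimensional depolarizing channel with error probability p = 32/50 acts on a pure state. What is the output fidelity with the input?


F = (1-p) + p/d
= (1 - 0.6400) + 0.6400/19
= 0.3600 + 0.0337
= 0.3937

0.3937


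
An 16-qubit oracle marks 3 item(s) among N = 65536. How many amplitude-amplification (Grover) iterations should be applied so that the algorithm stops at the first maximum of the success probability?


After j Grover iterations the success probability is P(j) = sin^2((2j+1)*theta), where sin(theta) = sqrt(k/N).
N = 2^16 = 65536, k = 3
sin(theta) = sqrt(k/N) = 0.006765823467
theta = arcsin(sqrt(k/N)) = 0.006765875087 rad
P(j) reaches its first maximum when (2j+1)*theta is as close as possible to pi/2, i.e. j = round(pi/(4*theta) - 1/2).
pi/(4*theta) - 1/2 = 115.5823
(For comparison, the common estimate pi/4 * sqrt(N/k) = 116.0832; the exact maximiser is used here.)
Optimal iterations = 116

116


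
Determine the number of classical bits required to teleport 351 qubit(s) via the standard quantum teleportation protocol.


Quantum teleportation requires 2 classical bits per qubit teleported.
351 qubit(s) -> 2 * 351 = 702 classical bits

702


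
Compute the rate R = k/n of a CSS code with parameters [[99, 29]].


Code rate R = k/n
= 29/99
= 0.2929

0.2929


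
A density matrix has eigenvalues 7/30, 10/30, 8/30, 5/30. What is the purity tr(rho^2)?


tr(rho^2) = sum of eigenvalues squared
= (7/30)^2 + (10/30)^2 + (8/30)^2 + (5/30)^2
= (49 + 100 + 64 + 25) / 900
= 238/900
= 0.2644

0.2644


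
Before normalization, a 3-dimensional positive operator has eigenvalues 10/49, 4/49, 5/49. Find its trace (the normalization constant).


tr(M) = sum of eigenvalues
= 10/49 + 4/49 + 5/49
= 19/49
= 0.3878

0.3878


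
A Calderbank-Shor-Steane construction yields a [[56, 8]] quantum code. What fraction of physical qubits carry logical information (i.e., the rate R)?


Code rate R = k/n
= 8/56
= 0.1429

0.1429


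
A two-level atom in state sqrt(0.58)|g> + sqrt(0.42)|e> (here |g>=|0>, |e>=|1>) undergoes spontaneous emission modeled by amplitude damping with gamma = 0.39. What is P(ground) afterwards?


For amplitude damping with parameter gamma on state sqrt(a)|0> + sqrt(b)|1>:
alpha^2 = 0.58, beta^2 = 0.42
P(|0>) = alpha^2 + gamma * beta^2
= 0.58 + 0.39 * 0.42
= 0.58 + 0.1638
= 0.7438

0.7438


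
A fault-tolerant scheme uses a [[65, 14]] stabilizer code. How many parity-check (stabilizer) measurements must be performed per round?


For an [[n,k]] stabilizer code:
Number of stabilizer generators = n - k
= 65 - 14
= 51

51


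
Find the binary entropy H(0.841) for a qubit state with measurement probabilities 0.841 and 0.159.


S = -p*log2(p) - (1-p)*log2(1-p)
p = 0.8410, 1-p = 0.1590
= -0.8410 * log2(0.8410) - 0.1590 * log2(0.1590)
= -(-0.2101) - (-0.4218)
= 0.6319

0.6319


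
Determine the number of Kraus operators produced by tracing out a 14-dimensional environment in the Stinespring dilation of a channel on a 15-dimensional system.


Tracing out the environment in an orthonormal basis {|i>_E} gives Kraus operators K_i = <i|_E U |0>_E.
Number of Kraus operators = dim(H_env) = d_env
= 14

14


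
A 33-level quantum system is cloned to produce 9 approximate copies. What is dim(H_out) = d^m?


Output space = H^(tensor 9) where dim(H) = 33
dim = 33^9
= 1089 (after 2 factors)
= 35937 (after 3 factors)
= 1185921 (after 4 factors)
= 39135393 (after 5 factors)
= 1291467969 (after 6 factors)
= 42618442977 (after 7 factors)
= 1406408618241 (after 8 factors)
= 46411484401953 (after 9 factors)
= 46411484401953

46411484401953


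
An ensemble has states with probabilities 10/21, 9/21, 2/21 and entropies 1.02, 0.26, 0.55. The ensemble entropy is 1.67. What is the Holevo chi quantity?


chi = S(rho) - sum_i p_i * S(rho_i)
Weighted entropy = 10/21 * 1.02 + 9/21 * 0.26 + 2/21 * 0.55
= 0.6495
chi = 1.67 - 0.6495
= 1.0205

1.0205


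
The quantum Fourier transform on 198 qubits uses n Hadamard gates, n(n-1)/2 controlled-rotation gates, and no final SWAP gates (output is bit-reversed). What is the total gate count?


Hadamard gates: 198
Controlled rotations: n*(n-1)/2 = 198*197/2 = 19503
SWAP gates: 0 (omitted)
Total = 198 + 19503
= 19701

19701


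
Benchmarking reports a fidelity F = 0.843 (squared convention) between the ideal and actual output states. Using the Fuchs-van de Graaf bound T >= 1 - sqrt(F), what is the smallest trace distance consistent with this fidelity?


Fuchs-van de Graaf (squared-fidelity convention): 1 - sqrt(F) <= T <= sqrt(1 - F).
Lower bound: T >= 1 - sqrt(F)
sqrt(F) = sqrt(0.843) = 0.9182
T >= 1 - 0.9182
T >= 0.0818

0.0818


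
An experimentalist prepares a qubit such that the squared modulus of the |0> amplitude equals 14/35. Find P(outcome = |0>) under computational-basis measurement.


|alpha|^2 = 14/35 = 0.4000
|beta|^2 = 1 - 14/35 = 21/35 = 0.6000
P(|0>) = |alpha|^2 = 0.4000

0.4000


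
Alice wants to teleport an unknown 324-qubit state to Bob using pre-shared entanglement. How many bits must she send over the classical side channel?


Quantum teleportation requires 2 classical bits per qubit teleported.
324 qubit(s) -> 2 * 324 = 648 classical bits

648


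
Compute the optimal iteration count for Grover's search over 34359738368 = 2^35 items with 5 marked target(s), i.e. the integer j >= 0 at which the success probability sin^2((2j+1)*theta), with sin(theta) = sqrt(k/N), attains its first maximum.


After j Grover iterations the success probability is P(j) = sin^2((2j+1)*theta), where sin(theta) = sqrt(k/N).
N = 2^35 = 34359738368, k = 5
sin(theta) = sqrt(k/N) = 1.206313194e-05
theta = arcsin(sqrt(k/N)) = 1.206313194e-05 rad
P(j) reaches its first maximum when (2j+1)*theta is as close as possible to pi/2, i.e. j = round(pi/(4*theta) - 1/2).
pi/(4*theta) - 1/2 = 65106.8177
(For comparison, the common estimate pi/4 * sqrt(N/k) = 65107.3177; the exact maximiser is used here.)
Optimal iterations = 65107

65107


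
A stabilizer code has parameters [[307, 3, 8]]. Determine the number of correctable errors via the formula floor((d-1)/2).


Code parameters: [[307, 3, 8]], distance d = 8.
Number of correctable errors = floor((d-1)/2)
= floor((8 - 1)/2)
= floor(7/2)
= 3

3


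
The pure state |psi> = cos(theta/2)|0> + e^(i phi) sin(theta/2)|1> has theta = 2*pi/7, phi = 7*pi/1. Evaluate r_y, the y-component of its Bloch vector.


theta = 0.8976, phi = 21.9911
r_y = sin(theta)*sin(phi) = 0.7818 * 0.0000
r_y = 0.0000

0.0000


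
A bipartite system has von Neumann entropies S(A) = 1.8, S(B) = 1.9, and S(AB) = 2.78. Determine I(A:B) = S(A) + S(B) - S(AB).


I(A:B) = S(A) + S(B) - S(AB)
= 1.8 + 1.9 - 2.78
= 0.9200

0.9200


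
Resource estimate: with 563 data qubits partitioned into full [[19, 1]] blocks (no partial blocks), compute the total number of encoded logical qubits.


Each code block uses 19 physical qubits for 1 logical qubit(s).
Number of complete blocks = floor(563 / 19) = 29
Logical qubits = 29 * 1
= 29

29


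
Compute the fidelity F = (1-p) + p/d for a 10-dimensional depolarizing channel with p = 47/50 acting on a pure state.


F = (1-p) + p/d
= (1 - 0.9400) + 0.9400/10
= 0.0600 + 0.0940
= 0.1540

0.1540


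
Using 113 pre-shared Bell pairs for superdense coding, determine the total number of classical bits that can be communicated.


Superdense coding allows 2 classical bits per shared entangled pair.
113 pair(s) -> 2 * 113 = 226 classical bits

226


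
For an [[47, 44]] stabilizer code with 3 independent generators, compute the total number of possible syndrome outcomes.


Each stabilizer generator gives a binary (+1 or -1) measurement outcome.
With 3 independent generators:
Total syndromes = 2^3
= 8

8


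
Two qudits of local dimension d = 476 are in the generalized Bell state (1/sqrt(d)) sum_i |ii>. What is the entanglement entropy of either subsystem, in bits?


For a maximally entangled state in d x d:
S = log2(d) = log2(476)
= 8.8948

8.8948


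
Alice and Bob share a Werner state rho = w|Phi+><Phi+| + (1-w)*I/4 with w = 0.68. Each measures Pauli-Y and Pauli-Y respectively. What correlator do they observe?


|Phi+> = (|00> + |11>)/sqrt(2)
For the pure Bell state, <Y_A Y_B> = -1 (Bell-state Pauli correlator).
The maximally-mixed part I/4 has tr(I/4 * P tensor P) = 0 for any traceless Pauli P.
So <Y_A Y_B>_rho = w * (-1) + (1 - w) * 0
= 0.68 * (-1)
= -0.6800

-0.6800


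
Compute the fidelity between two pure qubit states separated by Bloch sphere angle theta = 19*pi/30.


For states separated by angle theta on Bloch sphere:
F = cos^2(theta/2)
theta = 19*pi/30 = 1.9897
theta/2 = 0.9948
cos(theta/2) = 0.5446
F = 0.2966

0.2966


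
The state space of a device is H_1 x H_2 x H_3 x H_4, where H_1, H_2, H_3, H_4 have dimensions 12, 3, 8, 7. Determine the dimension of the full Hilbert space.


dim(H_1 x H_2 x H_3 x H_4) = 12 * 3 * 8 * 7
= 36 * 8 * 7
= 288 * 7
= 2016

2016


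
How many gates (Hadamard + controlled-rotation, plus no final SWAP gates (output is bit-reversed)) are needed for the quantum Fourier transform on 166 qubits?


Hadamard gates: 166
Controlled rotations: n*(n-1)/2 = 166*165/2 = 13695
SWAP gates: 0 (omitted)
Total = 166 + 13695
= 13861

13861


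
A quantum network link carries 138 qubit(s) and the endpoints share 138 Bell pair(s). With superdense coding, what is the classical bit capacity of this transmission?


Superdense coding allows 2 classical bits per shared entangled pair.
138 pair(s) -> 2 * 138 = 276 classical bits

276


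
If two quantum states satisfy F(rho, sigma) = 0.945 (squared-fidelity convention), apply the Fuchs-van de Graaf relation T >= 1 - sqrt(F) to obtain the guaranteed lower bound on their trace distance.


Fuchs-van de Graaf (squared-fidelity convention): 1 - sqrt(F) <= T <= sqrt(1 - F).
Lower bound: T >= 1 - sqrt(F)
sqrt(F) = sqrt(0.945) = 0.9721
T >= 1 - 0.9721
T >= 0.0279

0.0279


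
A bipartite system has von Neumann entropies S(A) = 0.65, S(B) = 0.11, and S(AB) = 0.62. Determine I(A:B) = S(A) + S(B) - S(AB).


I(A:B) = S(A) + S(B) - S(AB)
= 0.65 + 0.11 - 0.62
= 0.1400

0.1400


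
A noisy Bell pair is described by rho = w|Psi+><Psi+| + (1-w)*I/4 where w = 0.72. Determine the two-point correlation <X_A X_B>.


|Psi+> = (|01> + |10>)/sqrt(2)
For the pure Bell state, <X_A X_B> = +1 (Bell-state Pauli correlator).
The maximally-mixed part I/4 has tr(I/4 * P tensor P) = 0 for any traceless Pauli P.
So <X_A X_B>_rho = w * (+1) + (1 - w) * 0
= 0.72 * (+1)
= 0.7200

0.7200


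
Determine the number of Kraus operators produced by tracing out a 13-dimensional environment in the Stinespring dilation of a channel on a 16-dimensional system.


Tracing out the environment in an orthonormal basis {|i>_E} gives Kraus operators K_i = <i|_E U |0>_E.
Number of Kraus operators = dim(H_env) = d_env
= 13

13


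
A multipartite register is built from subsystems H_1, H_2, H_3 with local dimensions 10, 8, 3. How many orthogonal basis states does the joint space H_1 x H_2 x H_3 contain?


dim(H_1 x H_2 x H_3) = 10 * 8 * 3
= 80 * 3
= 240

240


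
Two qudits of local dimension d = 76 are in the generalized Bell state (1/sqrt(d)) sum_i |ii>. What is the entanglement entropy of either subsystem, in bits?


For a maximally entangled state in d x d:
S = log2(d) = log2(76)
= 6.2479

6.2479


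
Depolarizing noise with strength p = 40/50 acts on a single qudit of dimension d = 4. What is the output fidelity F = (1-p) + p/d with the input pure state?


F = (1-p) + p/d
= (1 - 0.8000) + 0.8000/4
= 0.2000 + 0.2000
= 0.4000

0.4000


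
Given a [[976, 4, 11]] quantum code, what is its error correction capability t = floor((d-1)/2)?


Code parameters: [[976, 4, 11]], distance d = 11.
Number of correctable errors = floor((d-1)/2)
= floor((11 - 1)/2)
= floor(10/2)
= 5

5


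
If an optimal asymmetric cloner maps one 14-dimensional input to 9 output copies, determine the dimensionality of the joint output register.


Output space = H^(tensor 9) where dim(H) = 14
dim = 14^9
= 196 (after 2 factors)
= 2744 (after 3 factors)
= 38416 (after 4 factors)
= 537824 (after 5 factors)
= 7529536 (after 6 factors)
= 105413504 (after 7 factors)
= 1475789056 (after 8 factors)
= 20661046784 (after 9 factors)
= 20661046784

20661046784


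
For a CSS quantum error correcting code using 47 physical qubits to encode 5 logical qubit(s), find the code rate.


Code rate R = k/n
= 5/47
= 0.1064

0.1064


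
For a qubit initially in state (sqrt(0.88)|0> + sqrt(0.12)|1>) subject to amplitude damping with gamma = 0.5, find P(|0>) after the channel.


For amplitude damping with parameter gamma on state sqrt(a)|0> + sqrt(b)|1>:
alpha^2 = 0.88, beta^2 = 0.12
P(|0>) = alpha^2 + gamma * beta^2
= 0.88 + 0.5 * 0.12
= 0.88 + 0.0600
= 0.9400

0.9400


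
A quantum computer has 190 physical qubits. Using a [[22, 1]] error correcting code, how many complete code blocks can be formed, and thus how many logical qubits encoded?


Each code block uses 22 physical qubits for 1 logical qubit(s).
Number of complete blocks = floor(190 / 22) = 8
Logical qubits = 8 * 1
= 8

8


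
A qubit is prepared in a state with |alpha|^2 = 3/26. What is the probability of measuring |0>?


|alpha|^2 = 3/26 = 0.1154
|beta|^2 = 1 - 3/26 = 23/26 = 0.8846
P(|0>) = |alpha|^2 = 0.1154

0.1154


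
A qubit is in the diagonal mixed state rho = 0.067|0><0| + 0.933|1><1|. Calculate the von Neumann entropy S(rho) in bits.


S = -p*log2(p) - (1-p)*log2(1-p)
p = 0.0670, 1-p = 0.9330
= -0.0670 * log2(0.0670) - 0.9330 * log2(0.9330)
= -(-0.2613) - (-0.0933)
= 0.3546

0.3546


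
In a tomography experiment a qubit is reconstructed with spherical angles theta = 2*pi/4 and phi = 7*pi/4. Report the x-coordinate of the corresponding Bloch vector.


theta = 1.5708, phi = 5.4978
r_x = sin(theta)*cos(phi) = 1.0000 * 0.7071
r_x = 0.7071

0.7071


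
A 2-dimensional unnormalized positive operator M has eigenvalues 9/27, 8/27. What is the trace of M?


tr(M) = sum of eigenvalues
= 9/27 + 8/27
= 17/27
= 0.6296

0.6296


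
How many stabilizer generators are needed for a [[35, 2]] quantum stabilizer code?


For an [[n,k]] stabilizer code:
Number of stabilizer generators = n - k
= 35 - 2
= 33

33


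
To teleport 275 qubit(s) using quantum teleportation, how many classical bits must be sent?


Quantum teleportation requires 2 classical bits per qubit teleported.
275 qubit(s) -> 2 * 275 = 550 classical bits

550


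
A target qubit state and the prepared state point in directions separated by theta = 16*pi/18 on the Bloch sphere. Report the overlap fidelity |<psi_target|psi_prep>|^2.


For states separated by angle theta on Bloch sphere:
F = cos^2(theta/2)
theta = 16*pi/18 = 2.7925
theta/2 = 1.3963
cos(theta/2) = 0.1736
F = 0.0302

0.0302


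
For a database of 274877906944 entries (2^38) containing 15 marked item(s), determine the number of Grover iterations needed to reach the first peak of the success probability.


After j Grover iterations the success probability is P(j) = sin^2((2j+1)*theta), where sin(theta) = sqrt(k/N).
N = 2^38 = 274877906944, k = 15
sin(theta) = sqrt(k/N) = 7.38712949e-06
theta = arcsin(sqrt(k/N)) = 7.38712949e-06 rad
P(j) reaches its first maximum when (2j+1)*theta is as close as possible to pi/2, i.e. j = round(pi/(4*theta) - 1/2).
pi/(4*theta) - 1/2 = 106319.3045
(For comparison, the common estimate pi/4 * sqrt(N/k) = 106319.8045; the exact maximiser is used here.)
Optimal iterations = 106319

106319


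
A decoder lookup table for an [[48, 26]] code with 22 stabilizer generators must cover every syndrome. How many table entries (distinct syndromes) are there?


Each stabilizer generator gives a binary (+1 or -1) measurement outcome.
With 22 independent generators:
Total syndromes = 2^22
= 4194304

4194304


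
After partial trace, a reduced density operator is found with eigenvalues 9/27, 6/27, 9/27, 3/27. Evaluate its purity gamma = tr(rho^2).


tr(rho^2) = sum of eigenvalues squared
= (9/27)^2 + (6/27)^2 + (9/27)^2 + (3/27)^2
= (81 + 36 + 81 + 9) / 729
= 207/729
= 0.2840

0.2840


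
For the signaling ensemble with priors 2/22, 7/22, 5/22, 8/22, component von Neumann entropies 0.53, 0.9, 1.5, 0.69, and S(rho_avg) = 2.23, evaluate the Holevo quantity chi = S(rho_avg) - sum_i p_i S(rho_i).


chi = S(rho) - sum_i p_i * S(rho_i)
Weighted entropy = 2/22 * 0.53 + 7/22 * 0.9 + 5/22 * 1.5 + 8/22 * 0.69
= 0.9264
chi = 2.23 - 0.9264
= 1.3036

1.3036


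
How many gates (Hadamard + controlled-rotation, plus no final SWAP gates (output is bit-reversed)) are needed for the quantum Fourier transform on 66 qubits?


Hadamard gates: 66
Controlled rotations: n*(n-1)/2 = 66*65/2 = 2145
SWAP gates: 0 (omitted)
Total = 66 + 2145
= 2211

2211


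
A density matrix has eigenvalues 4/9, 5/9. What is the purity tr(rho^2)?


tr(rho^2) = sum of eigenvalues squared
= (4/9)^2 + (5/9)^2
= (16 + 25) / 81
= 41/81
= 0.5062

0.5062


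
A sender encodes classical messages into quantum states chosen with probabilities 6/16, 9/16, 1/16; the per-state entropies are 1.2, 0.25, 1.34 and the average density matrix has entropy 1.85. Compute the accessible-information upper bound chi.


chi = S(rho) - sum_i p_i * S(rho_i)
Weighted entropy = 6/16 * 1.2 + 9/16 * 0.25 + 1/16 * 1.34
= 0.6744
chi = 1.85 - 0.6744
= 1.1756

1.1756


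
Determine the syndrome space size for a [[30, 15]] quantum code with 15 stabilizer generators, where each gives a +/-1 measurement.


Each stabilizer generator gives a binary (+1 or -1) measurement outcome.
With 15 independent generators:
Total syndromes = 2^15
= 32768

32768


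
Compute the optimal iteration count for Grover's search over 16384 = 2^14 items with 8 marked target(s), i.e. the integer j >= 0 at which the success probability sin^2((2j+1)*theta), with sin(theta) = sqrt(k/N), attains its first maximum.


After j Grover iterations the success probability is P(j) = sin^2((2j+1)*theta), where sin(theta) = sqrt(k/N).
N = 2^14 = 16384, k = 8
sin(theta) = sqrt(k/N) = 0.02209708691
theta = arcsin(sqrt(k/N)) = 0.02209888557 rad
P(j) reaches its first maximum when (2j+1)*theta is as close as possible to pi/2, i.e. j = round(pi/(4*theta) - 1/2).
pi/(4*theta) - 1/2 = 35.0402
(For comparison, the common estimate pi/4 * sqrt(N/k) = 35.5431; the exact maximiser is used here.)
Optimal iterations = 35

35


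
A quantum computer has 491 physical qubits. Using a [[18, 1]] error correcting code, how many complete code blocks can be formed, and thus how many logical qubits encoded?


Each code block uses 18 physical qubits for 1 logical qubit(s).
Number of complete blocks = floor(491 / 18) = 27
Logical qubits = 27 * 1
= 27

27


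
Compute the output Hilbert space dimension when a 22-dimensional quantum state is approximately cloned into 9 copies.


Output space = H^(tensor 9) where dim(H) = 22
dim = 22^9
= 484 (after 2 factors)
= 10648 (after 3 factors)
= 234256 (after 4 factors)
= 5153632 (after 5 factors)
= 113379904 (after 6 factors)
= 2494357888 (after 7 factors)
= 54875873536 (after 8 factors)
= 1207269217792 (after 9 factors)
= 1207269217792

1207269217792


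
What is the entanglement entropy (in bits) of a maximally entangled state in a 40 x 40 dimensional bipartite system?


For a maximally entangled state in d x d:
S = log2(d) = log2(40)
= 5.3219

5.3219


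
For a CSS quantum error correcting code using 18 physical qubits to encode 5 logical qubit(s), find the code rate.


Code rate R = k/n
= 5/18
= 0.2778

0.2778


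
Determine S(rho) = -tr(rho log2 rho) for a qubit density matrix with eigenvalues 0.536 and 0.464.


S = -p*log2(p) - (1-p)*log2(1-p)
p = 0.5360, 1-p = 0.4640
= -0.5360 * log2(0.5360) - 0.4640 * log2(0.4640)
= -(-0.4822) - (-0.5140)
= 0.9963

0.9963


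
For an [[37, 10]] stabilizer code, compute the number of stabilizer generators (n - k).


For an [[n,k]] stabilizer code:
Number of stabilizer generators = n - k
= 37 - 10
= 27

27


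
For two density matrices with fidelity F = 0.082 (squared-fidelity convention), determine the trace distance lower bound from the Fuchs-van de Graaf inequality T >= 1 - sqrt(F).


Fuchs-van de Graaf (squared-fidelity convention): 1 - sqrt(F) <= T <= sqrt(1 - F).
Lower bound: T >= 1 - sqrt(F)
sqrt(F) = sqrt(0.082) = 0.2864
T >= 1 - 0.2864
T >= 0.7136

0.7136


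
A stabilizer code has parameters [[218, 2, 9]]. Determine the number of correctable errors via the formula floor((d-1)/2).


Code parameters: [[218, 2, 9]], distance d = 9.
Number of correctable errors = floor((d-1)/2)
= floor((9 - 1)/2)
= floor(8/2)
= 4

4


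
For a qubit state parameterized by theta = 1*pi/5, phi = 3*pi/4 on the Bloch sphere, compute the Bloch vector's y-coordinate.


theta = 0.6283, phi = 2.3562
r_y = sin(theta)*sin(phi) = 0.5878 * 0.7071
r_y = 0.4156

0.4156


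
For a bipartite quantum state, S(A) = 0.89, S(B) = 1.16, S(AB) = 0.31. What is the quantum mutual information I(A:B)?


I(A:B) = S(A) + S(B) - S(AB)
= 0.89 + 1.16 - 0.31
= 1.7400

1.7400


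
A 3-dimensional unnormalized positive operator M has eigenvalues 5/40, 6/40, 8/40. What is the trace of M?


tr(M) = sum of eigenvalues
= 5/40 + 6/40 + 8/40
= 19/40
= 0.4750

0.4750


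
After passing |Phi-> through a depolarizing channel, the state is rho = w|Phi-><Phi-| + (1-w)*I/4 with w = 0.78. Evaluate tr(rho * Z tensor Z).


|Phi-> = (|00> - |11>)/sqrt(2)
For the pure Bell state, <Z_A Z_B> = +1 (Bell-state Pauli correlator).
The maximally-mixed part I/4 has tr(I/4 * P tensor P) = 0 for any traceless Pauli P.
So <Z_A Z_B>_rho = w * (+1) + (1 - w) * 0
= 0.78 * (+1)
= 0.7800

0.7800


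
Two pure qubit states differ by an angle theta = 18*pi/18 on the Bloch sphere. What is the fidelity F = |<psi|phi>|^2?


For states separated by angle theta on Bloch sphere:
F = cos^2(theta/2)
theta = 18*pi/18 = 3.1416
theta/2 = 1.5708
cos(theta/2) = 0.0000
F = 0.0000

0.0000


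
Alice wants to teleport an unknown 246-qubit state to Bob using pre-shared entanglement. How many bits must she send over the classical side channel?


Quantum teleportation requires 2 classical bits per qubit teleported.
246 qubit(s) -> 2 * 246 = 492 classical bits

492


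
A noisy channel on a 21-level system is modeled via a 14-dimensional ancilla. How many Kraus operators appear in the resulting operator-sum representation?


Tracing out the environment in an orthonormal basis {|i>_E} gives Kraus operators K_i = <i|_E U |0>_E.
Number of Kraus operators = dim(H_env) = d_env
= 14

14


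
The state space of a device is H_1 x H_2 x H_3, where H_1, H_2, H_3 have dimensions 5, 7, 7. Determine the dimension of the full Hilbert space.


dim(H_1 x H_2 x H_3) = 5 * 7 * 7
= 35 * 7
= 245

245


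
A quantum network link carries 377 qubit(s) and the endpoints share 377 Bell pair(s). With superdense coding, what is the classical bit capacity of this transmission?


Superdense coding allows 2 classical bits per shared entangled pair.
377 pair(s) -> 2 * 377 = 754 classical bits

754


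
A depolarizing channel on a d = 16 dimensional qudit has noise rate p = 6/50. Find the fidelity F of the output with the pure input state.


F = (1-p) + p/d
= (1 - 0.1200) + 0.1200/16
= 0.8800 + 0.0075
= 0.8875

0.8875


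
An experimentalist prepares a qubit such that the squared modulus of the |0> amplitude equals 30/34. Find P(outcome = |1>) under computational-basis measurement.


|alpha|^2 = 30/34 = 0.8824
|beta|^2 = 1 - 30/34 = 4/34 = 0.1176
P(|1>) = |beta|^2 = 0.1176

0.1176


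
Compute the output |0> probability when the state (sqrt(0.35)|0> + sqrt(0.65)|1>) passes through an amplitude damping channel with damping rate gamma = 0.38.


For amplitude damping with parameter gamma on state sqrt(a)|0> + sqrt(b)|1>:
alpha^2 = 0.35, beta^2 = 0.65
P(|0>) = alpha^2 + gamma * beta^2
= 0.35 + 0.38 * 0.65
= 0.35 + 0.2470
= 0.5970

0.5970


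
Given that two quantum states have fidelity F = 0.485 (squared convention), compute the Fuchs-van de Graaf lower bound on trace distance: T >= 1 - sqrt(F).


Fuchs-van de Graaf (squared-fidelity convention): 1 - sqrt(F) <= T <= sqrt(1 - F).
Lower bound: T >= 1 - sqrt(F)
sqrt(F) = sqrt(0.485) = 0.6964
T >= 1 - 0.6964
T >= 0.3036

0.3036


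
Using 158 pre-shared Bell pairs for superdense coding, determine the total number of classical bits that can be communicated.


Superdense coding allows 2 classical bits per shared entangled pair.
158 pair(s) -> 2 * 158 = 316 classical bits

316


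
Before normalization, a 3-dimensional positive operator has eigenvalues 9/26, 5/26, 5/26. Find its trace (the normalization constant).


tr(M) = sum of eigenvalues
= 9/26 + 5/26 + 5/26
= 19/26
= 0.7308

0.7308


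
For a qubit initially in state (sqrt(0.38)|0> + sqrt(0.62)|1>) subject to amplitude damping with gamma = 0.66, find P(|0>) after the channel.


For amplitude damping with parameter gamma on state sqrt(a)|0> + sqrt(b)|1>:
alpha^2 = 0.38, beta^2 = 0.62
P(|0>) = alpha^2 + gamma * beta^2
= 0.38 + 0.66 * 0.62
= 0.38 + 0.4092
= 0.7892

0.7892


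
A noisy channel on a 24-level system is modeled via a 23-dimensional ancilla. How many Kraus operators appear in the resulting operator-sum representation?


Tracing out the environment in an orthonormal basis {|i>_E} gives Kraus operators K_i = <i|_E U |0>_E.
Number of Kraus operators = dim(H_env) = d_env
= 23

23


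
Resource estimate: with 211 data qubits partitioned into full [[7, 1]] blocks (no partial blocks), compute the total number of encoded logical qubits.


Each code block uses 7 physical qubits for 1 logical qubit(s).
Number of complete blocks = floor(211 / 7) = 30
Logical qubits = 30 * 1
= 30

30


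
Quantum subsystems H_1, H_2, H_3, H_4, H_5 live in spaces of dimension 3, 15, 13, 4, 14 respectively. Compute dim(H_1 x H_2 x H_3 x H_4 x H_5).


dim(H_1 x H_2 x H_3 x H_4 x H_5) = 3 * 15 * 13 * 4 * 14
= 45 * 13 * 4 * 14
= 585 * 4 * 14
= 2340 * 14
= 32760

32760


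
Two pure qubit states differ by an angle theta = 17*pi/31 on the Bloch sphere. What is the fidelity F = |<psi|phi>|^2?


For states separated by angle theta on Bloch sphere:
F = cos^2(theta/2)
theta = 17*pi/31 = 1.7228
theta/2 = 0.8614
cos(theta/2) = 0.6514
F = 0.4243

0.4243


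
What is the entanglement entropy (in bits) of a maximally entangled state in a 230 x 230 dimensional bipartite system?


For a maximally entangled state in d x d:
S = log2(d) = log2(230)
= 7.8455

7.8455


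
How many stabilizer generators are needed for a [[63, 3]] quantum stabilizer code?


For an [[n,k]] stabilizer code:
Number of stabilizer generators = n - k
= 63 - 3
= 60

60


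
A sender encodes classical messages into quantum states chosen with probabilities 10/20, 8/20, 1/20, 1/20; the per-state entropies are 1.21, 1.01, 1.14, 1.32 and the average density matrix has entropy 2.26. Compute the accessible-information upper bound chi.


chi = S(rho) - sum_i p_i * S(rho_i)
Weighted entropy = 10/20 * 1.21 + 8/20 * 1.01 + 1/20 * 1.14 + 1/20 * 1.32
= 1.1320
chi = 2.26 - 1.1320
= 1.1280

1.1280


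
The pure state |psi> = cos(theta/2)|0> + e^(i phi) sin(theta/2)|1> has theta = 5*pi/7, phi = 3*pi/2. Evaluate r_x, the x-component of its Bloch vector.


theta = 2.2440, phi = 4.7124
r_x = sin(theta)*cos(phi) = 0.7818 * 0.0000
r_x = 0.0000

0.0000


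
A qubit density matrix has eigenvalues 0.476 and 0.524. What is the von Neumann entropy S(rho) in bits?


S = -p*log2(p) - (1-p)*log2(1-p)
p = 0.4760, 1-p = 0.5240
= -0.4760 * log2(0.4760) - 0.5240 * log2(0.5240)
= -(-0.5098) - (-0.4886)
= 0.9983

0.9983


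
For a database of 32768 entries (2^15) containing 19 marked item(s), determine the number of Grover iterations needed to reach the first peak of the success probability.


After j Grover iterations the success probability is P(j) = sin^2((2j+1)*theta), where sin(theta) = sqrt(k/N).
N = 2^15 = 32768, k = 19
sin(theta) = sqrt(k/N) = 0.0240797422
theta = arcsin(sqrt(k/N)) = 0.02408206985 rad
P(j) reaches its first maximum when (2j+1)*theta is as close as possible to pi/2, i.e. j = round(pi/(4*theta) - 1/2).
pi/(4*theta) - 1/2 = 32.1134
(For comparison, the common estimate pi/4 * sqrt(N/k) = 32.6166; the exact maximiser is used here.)
Optimal iterations = 32

32


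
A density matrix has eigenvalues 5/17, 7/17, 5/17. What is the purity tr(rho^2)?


tr(rho^2) = sum of eigenvalues squared
= (5/17)^2 + (7/17)^2 + (5/17)^2
= (25 + 49 + 25) / 289
= 99/289
= 0.3426

0.3426


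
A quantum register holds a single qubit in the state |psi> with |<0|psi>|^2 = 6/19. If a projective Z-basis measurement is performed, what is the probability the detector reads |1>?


|alpha|^2 = 6/19 = 0.3158
|beta|^2 = 1 - 6/19 = 13/19 = 0.6842
P(|1>) = |beta|^2 = 0.6842

0.6842


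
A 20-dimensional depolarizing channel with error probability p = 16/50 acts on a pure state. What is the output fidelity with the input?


F = (1-p) + p/d
= (1 - 0.3200) + 0.3200/20
= 0.6800 + 0.0160
= 0.6960

0.6960


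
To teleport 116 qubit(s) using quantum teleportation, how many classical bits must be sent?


Quantum teleportation requires 2 classical bits per qubit teleported.
116 qubit(s) -> 2 * 116 = 232 classical bits

232


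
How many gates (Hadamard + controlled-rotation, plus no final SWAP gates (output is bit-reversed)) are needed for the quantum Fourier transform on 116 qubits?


Hadamard gates: 116
Controlled rotations: n*(n-1)/2 = 116*115/2 = 6670
SWAP gates: 0 (omitted)
Total = 116 + 6670
= 6786

6786


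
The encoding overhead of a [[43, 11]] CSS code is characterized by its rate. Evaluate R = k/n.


Code rate R = k/n
= 11/43
= 0.2558

0.2558


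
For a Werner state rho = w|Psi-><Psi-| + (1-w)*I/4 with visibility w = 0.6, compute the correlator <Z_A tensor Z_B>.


|Psi-> = (|01> - |10>)/sqrt(2)
For the pure Bell state, <Z_A Z_B> = -1 (Bell-state Pauli correlator).
The maximally-mixed part I/4 has tr(I/4 * P tensor P) = 0 for any traceless Pauli P.
So <Z_A Z_B>_rho = w * (-1) + (1 - w) * 0
= 0.6 * (-1)
= -0.6000

-0.6000
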